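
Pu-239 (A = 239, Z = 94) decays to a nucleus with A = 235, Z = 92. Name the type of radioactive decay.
ΔA = -4, ΔZ = -2 ⇒ alpha decay (α)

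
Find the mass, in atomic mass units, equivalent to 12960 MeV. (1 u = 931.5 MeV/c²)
m = E/c² = 13.91 u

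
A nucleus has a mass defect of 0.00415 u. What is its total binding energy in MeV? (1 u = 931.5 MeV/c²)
B.E. = Δm × 931.5 = 3.866 MeV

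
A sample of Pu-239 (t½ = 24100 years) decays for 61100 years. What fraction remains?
N/N₀ = (1/2)^(t/t½) = 0.1725 = 17.3%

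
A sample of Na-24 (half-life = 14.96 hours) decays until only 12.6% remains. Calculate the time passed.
t = t½ × log₂(N₀/N) = 44.71 hours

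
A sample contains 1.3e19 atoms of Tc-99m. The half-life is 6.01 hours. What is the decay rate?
A = λN = 1.499e18 decays/hour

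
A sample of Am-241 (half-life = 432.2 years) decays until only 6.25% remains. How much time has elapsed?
t = t½ × log₂(N₀/N) = 1729 years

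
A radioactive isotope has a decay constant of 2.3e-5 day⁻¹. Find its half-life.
t½ = ln(2)/λ = 30140 days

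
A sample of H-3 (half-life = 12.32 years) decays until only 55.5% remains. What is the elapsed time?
t = t½ × log₂(N₀/N) = 10.47 years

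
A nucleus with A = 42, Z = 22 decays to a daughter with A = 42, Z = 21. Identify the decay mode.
ΔA = 0, ΔZ = -1 ⇒ beta-plus decay (β⁺) or electron capture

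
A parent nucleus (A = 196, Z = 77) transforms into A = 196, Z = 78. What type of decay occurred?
ΔA = 0, ΔZ = +1 ⇒ beta-minus decay (β⁻)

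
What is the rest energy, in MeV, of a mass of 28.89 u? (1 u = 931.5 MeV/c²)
E = mc² = 26910 MeV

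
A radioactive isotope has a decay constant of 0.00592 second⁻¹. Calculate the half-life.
t½ = ln(2)/λ = 117.1 seconds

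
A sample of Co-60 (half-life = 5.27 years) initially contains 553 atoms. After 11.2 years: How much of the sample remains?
N = N₀(1/2)^(t/t½) = 126.8 atoms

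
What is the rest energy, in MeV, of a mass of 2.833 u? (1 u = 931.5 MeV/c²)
E = mc² = 2639 MeV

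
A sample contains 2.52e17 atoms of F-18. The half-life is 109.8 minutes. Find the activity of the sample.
A = λN = 1.591e15 decays/minute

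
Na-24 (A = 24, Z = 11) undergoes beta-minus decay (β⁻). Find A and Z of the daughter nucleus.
Daughter: A = 24, Z = 12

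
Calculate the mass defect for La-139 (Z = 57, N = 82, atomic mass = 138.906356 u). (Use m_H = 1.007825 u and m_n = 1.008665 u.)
Δm = Z·m_H + N·m_n − M = 1.25 u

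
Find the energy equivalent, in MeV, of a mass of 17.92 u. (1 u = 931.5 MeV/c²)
E = mc² = 16690 MeV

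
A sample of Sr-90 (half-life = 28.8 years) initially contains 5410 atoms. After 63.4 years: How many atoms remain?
N = N₀(1/2)^(t/t½) = 1176 atoms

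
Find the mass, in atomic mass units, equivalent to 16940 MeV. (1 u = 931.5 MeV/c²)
m = E/c² = 18.19 u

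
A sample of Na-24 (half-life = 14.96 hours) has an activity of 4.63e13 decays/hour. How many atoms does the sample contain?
N = A/λ = 9.993e14 atoms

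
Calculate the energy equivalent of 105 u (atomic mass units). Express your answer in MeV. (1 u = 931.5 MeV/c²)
E = mc² = 97810 MeV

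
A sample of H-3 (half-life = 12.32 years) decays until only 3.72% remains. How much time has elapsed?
t = t½ × log₂(N₀/N) = 58.5 years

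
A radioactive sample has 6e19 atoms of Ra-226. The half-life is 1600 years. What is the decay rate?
A = λN = 2.599e16 decays/year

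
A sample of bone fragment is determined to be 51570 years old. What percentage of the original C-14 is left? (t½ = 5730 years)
N/N₀ = (1/2)^(t/t½) = 0.001953 = 0.195%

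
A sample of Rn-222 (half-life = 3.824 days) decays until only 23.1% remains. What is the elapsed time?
t = t½ × log₂(N₀/N) = 8.084 days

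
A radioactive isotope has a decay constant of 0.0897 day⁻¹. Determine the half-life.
t½ = ln(2)/λ = 7.727 days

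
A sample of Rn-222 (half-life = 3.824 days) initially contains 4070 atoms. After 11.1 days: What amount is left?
N = N₀(1/2)^(t/t½) = 544.2 atoms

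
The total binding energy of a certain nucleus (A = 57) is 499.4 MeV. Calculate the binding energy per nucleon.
B.E./A = 499.4/57 = 8.761 MeV/nucleon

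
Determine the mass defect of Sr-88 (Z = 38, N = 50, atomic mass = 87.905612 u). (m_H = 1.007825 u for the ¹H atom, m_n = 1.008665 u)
Δm = Z·m_H + N·m_n − M = 0.825 u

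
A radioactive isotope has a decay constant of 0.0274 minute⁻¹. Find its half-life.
t½ = ln(2)/λ = 25.3 minutes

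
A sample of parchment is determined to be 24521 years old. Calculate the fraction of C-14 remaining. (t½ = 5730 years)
N/N₀ = (1/2)^(t/t½) = 0.0515 = 5.15%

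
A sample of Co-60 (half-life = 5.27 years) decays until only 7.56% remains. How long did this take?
t = t½ × log₂(N₀/N) = 19.63 years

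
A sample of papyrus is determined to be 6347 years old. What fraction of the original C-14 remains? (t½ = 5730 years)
N/N₀ = (1/2)^(t/t½) = 0.464 = 46.4%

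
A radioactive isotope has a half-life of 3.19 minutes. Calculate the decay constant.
λ = ln(2)/t½ = 0.2173 minute⁻¹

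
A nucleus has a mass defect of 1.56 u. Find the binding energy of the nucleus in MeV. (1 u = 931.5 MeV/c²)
B.E. = Δm × 931.5 = 1453 MeV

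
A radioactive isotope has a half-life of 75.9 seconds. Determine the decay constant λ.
λ = ln(2)/t½ = 0.009132 second⁻¹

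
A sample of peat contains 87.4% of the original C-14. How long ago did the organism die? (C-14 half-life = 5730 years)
Age = t½ × log₂(1/ratio) = 1113 years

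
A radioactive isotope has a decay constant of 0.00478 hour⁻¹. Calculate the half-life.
t½ = ln(2)/λ = 145 hours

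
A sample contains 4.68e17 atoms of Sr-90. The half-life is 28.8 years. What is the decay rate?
A = λN = 1.126e16 decays/year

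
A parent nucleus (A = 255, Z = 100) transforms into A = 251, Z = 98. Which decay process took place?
ΔA = -4, ΔZ = -2 ⇒ alpha decay (α)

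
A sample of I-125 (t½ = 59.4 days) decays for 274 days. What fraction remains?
N/N₀ = (1/2)^(t/t½) = 0.04087 = 4.09%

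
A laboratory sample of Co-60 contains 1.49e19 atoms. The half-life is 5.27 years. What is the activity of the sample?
A = λN = 1.96e18 decays/year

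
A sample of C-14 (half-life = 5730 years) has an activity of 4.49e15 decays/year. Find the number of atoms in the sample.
N = A/λ = 3.712e19 atoms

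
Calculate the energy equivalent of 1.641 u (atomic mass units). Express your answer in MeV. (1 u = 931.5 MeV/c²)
E = mc² = 1529 MeV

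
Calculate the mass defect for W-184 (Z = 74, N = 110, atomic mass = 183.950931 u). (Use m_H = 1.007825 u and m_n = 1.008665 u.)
Δm = Z·m_H + N·m_n − M = 1.581 u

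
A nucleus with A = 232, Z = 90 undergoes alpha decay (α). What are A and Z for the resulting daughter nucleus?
Daughter: A = 228, Z = 88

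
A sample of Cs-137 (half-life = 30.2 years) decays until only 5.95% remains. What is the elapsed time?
t = t½ × log₂(N₀/N) = 122.9 years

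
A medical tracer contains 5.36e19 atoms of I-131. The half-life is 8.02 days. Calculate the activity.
A = λN = 4.633e18 decays/day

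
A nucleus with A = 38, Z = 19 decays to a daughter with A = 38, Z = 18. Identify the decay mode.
ΔA = 0, ΔZ = -1 ⇒ beta-plus decay (β⁺) or electron capture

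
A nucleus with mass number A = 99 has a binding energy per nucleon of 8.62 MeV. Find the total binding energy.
B.E. = 8.62 × 99 = 853.4 MeV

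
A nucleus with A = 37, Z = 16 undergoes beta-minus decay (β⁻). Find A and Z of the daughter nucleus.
Daughter: A = 37, Z = 17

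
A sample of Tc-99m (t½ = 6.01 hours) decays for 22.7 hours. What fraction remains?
N/N₀ = (1/2)^(t/t½) = 0.07295 = 7.29%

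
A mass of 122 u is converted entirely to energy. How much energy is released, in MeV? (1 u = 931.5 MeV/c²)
E = mc² = 1.136e5 MeV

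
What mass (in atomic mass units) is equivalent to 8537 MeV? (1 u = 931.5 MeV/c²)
m = E/c² = 9.165 u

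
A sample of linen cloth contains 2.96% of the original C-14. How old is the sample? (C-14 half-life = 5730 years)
Age = t½ × log₂(1/ratio) = 29100 years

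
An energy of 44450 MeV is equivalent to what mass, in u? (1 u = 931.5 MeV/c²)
m = E/c² = 47.72 u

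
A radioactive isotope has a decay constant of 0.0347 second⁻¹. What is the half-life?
t½ = ln(2)/λ = 19.98 seconds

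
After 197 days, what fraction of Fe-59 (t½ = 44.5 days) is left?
N/N₀ = (1/2)^(t/t½) = 0.04649 = 4.65%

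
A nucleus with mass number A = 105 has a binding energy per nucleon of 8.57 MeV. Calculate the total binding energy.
B.E. = 8.57 × 105 = 899.9 MeV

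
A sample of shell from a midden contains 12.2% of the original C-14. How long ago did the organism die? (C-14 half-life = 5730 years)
Age = t½ × log₂(1/ratio) = 17390 years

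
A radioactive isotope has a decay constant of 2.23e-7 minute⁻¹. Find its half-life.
t½ = ln(2)/λ = 3.108e6 minutes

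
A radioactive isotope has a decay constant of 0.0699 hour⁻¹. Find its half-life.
t½ = ln(2)/λ = 9.916 hours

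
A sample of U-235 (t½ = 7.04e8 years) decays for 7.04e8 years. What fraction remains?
N/N₀ = (1/2)^(t/t½) = 0.5 = 50%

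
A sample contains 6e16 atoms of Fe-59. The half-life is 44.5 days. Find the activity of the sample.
A = λN = 9.346e14 decays/day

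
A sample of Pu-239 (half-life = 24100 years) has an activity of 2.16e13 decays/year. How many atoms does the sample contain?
N = A/λ = 7.51e17 atoms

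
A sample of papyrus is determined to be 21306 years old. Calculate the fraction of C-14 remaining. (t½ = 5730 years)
N/N₀ = (1/2)^(t/t½) = 0.07598 = 7.6%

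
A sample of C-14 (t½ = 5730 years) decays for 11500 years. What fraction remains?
N/N₀ = (1/2)^(t/t½) = 0.2488 = 24.9%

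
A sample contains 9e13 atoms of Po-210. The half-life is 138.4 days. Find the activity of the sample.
A = λN = 4.507e11 decays/day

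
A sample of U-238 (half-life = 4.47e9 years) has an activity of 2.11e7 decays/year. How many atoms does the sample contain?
N = A/λ = 1.361e17 atoms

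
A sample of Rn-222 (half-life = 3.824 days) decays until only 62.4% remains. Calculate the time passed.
t = t½ × log₂(N₀/N) = 2.602 days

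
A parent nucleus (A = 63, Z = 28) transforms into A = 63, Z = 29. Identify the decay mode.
ΔA = 0, ΔZ = +1 ⇒ beta-minus decay (β⁻)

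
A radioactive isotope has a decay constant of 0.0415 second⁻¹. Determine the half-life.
t½ = ln(2)/λ = 16.7 seconds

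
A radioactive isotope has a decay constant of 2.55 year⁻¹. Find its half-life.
t½ = ln(2)/λ = 0.2718 years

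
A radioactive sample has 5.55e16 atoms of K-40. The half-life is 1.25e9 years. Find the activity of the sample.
A = λN = 3.078e7 decays/year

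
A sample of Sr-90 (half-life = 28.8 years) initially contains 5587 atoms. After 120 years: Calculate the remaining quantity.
N = N₀(1/2)^(t/t½) = 311.1 atoms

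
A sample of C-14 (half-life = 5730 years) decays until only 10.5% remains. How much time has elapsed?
t = t½ × log₂(N₀/N) = 18630 years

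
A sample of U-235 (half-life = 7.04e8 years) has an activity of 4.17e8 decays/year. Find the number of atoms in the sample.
N = A/λ = 4.235e17 atoms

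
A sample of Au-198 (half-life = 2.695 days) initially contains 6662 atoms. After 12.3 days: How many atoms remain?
N = N₀(1/2)^(t/t½) = 281.6 atoms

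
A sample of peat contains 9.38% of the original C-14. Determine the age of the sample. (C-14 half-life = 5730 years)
Age = t½ × log₂(1/ratio) = 19560 years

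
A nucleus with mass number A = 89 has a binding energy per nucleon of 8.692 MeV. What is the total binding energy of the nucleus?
B.E. = 8.692 × 89 = 773.6 MeV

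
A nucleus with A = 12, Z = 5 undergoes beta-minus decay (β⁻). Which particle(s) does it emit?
β⁻: electron (e⁻) + antineutrino (ν̄ₑ)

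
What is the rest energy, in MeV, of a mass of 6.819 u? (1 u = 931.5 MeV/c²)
E = mc² = 6352 MeV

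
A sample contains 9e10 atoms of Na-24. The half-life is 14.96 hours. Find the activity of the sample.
A = λN = 4.17e9 decays/hour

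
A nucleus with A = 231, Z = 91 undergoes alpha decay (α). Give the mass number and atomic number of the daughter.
Daughter: A = 227, Z = 89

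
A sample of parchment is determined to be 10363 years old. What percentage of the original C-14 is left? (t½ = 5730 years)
N/N₀ = (1/2)^(t/t½) = 0.2855 = 28.5%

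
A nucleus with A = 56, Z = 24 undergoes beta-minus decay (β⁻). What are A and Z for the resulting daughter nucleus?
Daughter: A = 56, Z = 25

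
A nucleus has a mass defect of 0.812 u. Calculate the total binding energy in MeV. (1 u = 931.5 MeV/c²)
B.E. = Δm × 931.5 = 756.4 MeV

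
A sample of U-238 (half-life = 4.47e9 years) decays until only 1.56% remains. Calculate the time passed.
t = t½ × log₂(N₀/N) = 2.683e10 years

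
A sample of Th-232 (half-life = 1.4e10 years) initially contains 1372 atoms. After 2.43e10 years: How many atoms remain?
N = N₀(1/2)^(t/t½) = 412 atoms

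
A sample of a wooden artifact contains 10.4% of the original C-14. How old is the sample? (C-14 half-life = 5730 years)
Age = t½ × log₂(1/ratio) = 18710 years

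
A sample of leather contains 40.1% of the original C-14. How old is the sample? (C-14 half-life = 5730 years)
Age = t½ × log₂(1/ratio) = 7554 years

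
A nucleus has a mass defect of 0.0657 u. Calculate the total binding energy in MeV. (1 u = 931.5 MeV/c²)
B.E. = Δm × 931.5 = 61.2 MeV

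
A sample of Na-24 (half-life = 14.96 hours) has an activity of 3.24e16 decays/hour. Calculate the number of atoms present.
N = A/λ = 6.993e17 atoms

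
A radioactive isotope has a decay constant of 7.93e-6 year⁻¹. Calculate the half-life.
t½ = ln(2)/λ = 87410 years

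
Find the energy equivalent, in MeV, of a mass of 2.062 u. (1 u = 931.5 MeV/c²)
E = mc² = 1921 MeV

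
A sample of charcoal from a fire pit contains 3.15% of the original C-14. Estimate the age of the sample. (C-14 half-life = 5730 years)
Age = t½ × log₂(1/ratio) = 28580 years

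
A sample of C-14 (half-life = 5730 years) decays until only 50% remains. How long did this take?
t = t½ × log₂(N₀/N) = 5730 years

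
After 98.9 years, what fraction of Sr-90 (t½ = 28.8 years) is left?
N/N₀ = (1/2)^(t/t½) = 0.09252 = 9.25%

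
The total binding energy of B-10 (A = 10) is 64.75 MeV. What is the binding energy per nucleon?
B.E./A = 64.75/10 = 6.475 MeV/nucleon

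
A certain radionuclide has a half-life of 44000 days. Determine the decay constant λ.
λ = ln(2)/t½ = 1.575e-5 day⁻¹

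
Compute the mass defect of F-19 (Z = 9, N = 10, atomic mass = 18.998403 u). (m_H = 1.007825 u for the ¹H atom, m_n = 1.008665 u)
Δm = Z·m_H + N·m_n − M = 0.1587 u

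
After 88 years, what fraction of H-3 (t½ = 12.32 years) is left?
N/N₀ = (1/2)^(t/t½) = 0.007076 = 0.708%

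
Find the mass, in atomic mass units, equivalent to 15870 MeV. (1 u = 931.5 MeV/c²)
m = E/c² = 17.04 u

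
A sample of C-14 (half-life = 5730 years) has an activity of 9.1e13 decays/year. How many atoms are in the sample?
N = A/λ = 7.523e17 atoms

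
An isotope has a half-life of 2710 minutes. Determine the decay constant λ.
λ = ln(2)/t½ = 2.558e-4 minute⁻¹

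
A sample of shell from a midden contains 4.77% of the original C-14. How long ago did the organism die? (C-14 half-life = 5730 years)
Age = t½ × log₂(1/ratio) = 25150 years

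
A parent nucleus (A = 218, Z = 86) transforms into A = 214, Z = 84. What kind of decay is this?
ΔA = -4, ΔZ = -2 ⇒ alpha decay (α)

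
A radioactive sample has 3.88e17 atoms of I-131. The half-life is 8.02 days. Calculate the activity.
A = λN = 3.353e16 decays/day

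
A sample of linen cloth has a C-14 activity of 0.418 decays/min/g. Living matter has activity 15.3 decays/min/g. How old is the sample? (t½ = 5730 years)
Age = t½ × log₂(A₀/A) = 29760 years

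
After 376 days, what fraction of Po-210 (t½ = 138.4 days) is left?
N/N₀ = (1/2)^(t/t½) = 0.1521 = 15.2%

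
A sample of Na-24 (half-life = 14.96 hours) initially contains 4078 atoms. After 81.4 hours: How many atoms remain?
N = N₀(1/2)^(t/t½) = 93.86 atoms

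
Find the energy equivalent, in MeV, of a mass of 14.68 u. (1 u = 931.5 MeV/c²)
E = mc² = 13670 MeV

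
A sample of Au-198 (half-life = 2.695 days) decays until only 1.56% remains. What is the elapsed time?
t = t½ × log₂(N₀/N) = 16.18 days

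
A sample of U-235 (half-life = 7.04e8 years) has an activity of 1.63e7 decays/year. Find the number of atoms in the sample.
N = A/λ = 1.656e16 atoms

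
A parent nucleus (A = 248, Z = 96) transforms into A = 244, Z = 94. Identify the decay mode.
ΔA = -4, ΔZ = -2 ⇒ alpha decay (α)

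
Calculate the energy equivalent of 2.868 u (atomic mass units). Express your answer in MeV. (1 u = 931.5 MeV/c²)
E = mc² = 2672 MeV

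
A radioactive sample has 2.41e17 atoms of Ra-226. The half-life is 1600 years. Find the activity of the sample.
A = λN = 1.044e14 decays/year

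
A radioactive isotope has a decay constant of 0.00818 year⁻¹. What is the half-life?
t½ = ln(2)/λ = 84.74 years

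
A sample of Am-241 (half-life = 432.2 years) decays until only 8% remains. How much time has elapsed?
t = t½ × log₂(N₀/N) = 1575 years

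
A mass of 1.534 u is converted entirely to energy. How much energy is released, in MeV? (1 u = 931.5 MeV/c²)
E = mc² = 1429 MeV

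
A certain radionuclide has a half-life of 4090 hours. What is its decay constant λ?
λ = ln(2)/t½ = 1.695e-4 hour⁻¹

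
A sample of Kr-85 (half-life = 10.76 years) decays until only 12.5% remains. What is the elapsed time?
t = t½ × log₂(N₀/N) = 32.28 years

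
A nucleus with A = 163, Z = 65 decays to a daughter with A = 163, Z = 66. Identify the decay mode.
ΔA = 0, ΔZ = +1 ⇒ beta-minus decay (β⁻)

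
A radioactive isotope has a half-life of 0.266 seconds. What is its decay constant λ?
λ = ln(2)/t½ = 2.606 second⁻¹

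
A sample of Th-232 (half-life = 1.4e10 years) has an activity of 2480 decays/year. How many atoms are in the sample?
N = A/λ = 5.009e13 atoms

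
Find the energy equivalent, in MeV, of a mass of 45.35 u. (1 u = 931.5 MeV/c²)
E = mc² = 42240 MeV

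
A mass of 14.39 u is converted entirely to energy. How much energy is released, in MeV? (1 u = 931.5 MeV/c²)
E = mc² = 13400 MeV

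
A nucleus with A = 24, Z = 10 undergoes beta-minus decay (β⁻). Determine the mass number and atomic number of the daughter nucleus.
Daughter: A = 24, Z = 11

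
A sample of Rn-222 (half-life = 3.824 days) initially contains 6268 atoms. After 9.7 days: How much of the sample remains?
N = N₀(1/2)^(t/t½) = 1080 atoms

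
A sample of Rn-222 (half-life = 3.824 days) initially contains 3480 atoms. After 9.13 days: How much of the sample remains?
N = N₀(1/2)^(t/t½) = 665.1 atoms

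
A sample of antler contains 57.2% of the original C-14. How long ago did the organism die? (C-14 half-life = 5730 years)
Age = t½ × log₂(1/ratio) = 4618 years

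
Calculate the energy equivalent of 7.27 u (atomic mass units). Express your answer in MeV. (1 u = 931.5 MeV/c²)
E = mc² = 6772 MeV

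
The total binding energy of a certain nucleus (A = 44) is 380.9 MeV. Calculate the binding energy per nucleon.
B.E./A = 380.9/44 = 8.657 MeV/nucleon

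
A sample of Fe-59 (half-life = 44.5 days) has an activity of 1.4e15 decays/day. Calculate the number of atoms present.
N = A/λ = 8.988e16 atoms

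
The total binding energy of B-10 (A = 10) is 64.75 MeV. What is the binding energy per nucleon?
B.E./A = 64.75/10 = 6.475 MeV/nucleon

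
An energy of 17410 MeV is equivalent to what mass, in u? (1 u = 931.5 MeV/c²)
m = E/c² = 18.69 u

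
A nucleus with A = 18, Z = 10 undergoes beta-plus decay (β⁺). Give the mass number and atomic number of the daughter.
Daughter: A = 18, Z = 9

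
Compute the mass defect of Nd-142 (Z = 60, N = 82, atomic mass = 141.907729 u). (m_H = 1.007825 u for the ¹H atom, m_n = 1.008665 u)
Δm = Z·m_H + N·m_n − M = 1.272 u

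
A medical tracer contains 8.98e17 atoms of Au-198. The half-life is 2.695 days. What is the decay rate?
A = λN = 2.31e17 decays/day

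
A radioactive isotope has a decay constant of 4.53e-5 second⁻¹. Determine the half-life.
t½ = ln(2)/λ = 15300 seconds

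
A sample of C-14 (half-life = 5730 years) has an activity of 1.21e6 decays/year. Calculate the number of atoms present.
N = A/λ = 1e10 atoms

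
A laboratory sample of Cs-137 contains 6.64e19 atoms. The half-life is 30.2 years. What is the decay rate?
A = λN = 1.524e18 decays/year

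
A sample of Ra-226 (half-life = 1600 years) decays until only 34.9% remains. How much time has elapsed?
t = t½ × log₂(N₀/N) = 2430 years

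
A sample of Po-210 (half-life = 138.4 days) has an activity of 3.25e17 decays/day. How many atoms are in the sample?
N = A/λ = 6.489e19 atoms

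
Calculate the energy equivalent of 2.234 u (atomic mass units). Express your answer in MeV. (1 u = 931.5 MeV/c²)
E = mc² = 2081 MeV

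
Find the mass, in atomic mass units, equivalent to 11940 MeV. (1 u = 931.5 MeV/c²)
m = E/c² = 12.82 u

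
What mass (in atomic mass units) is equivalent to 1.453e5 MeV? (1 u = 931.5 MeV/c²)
m = E/c² = 156 u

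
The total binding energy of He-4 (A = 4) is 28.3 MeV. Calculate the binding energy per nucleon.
B.E./A = 28.3/4 = 7.075 MeV/nucleon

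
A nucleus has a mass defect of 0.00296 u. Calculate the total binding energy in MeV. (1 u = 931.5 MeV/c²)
B.E. = Δm × 931.5 = 2.757 MeV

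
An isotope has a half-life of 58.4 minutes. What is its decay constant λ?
λ = ln(2)/t½ = 0.01187 minute⁻¹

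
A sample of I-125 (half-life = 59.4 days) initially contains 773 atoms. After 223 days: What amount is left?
N = N₀(1/2)^(t/t½) = 57.29 atoms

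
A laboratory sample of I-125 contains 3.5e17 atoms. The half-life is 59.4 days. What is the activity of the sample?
A = λN = 4.084e15 decays/day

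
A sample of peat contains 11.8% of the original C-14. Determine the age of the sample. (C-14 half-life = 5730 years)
Age = t½ × log₂(1/ratio) = 17670 years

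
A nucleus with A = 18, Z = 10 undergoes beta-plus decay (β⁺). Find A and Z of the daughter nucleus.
Daughter: A = 18, Z = 9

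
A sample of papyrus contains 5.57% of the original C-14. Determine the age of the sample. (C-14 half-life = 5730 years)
Age = t½ × log₂(1/ratio) = 23870 years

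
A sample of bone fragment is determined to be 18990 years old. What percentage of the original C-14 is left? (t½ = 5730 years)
N/N₀ = (1/2)^(t/t½) = 0.1005 = 10.1%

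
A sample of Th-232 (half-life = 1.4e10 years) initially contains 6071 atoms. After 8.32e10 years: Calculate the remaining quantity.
N = N₀(1/2)^(t/t½) = 98.69 atoms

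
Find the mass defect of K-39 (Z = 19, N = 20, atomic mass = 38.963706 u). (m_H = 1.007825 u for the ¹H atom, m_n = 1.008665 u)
Δm = Z·m_H + N·m_n − M = 0.3583 u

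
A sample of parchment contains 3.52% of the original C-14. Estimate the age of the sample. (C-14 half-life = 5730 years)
Age = t½ × log₂(1/ratio) = 27670 years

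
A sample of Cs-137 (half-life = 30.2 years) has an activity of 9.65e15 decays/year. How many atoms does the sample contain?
N = A/λ = 4.204e17 atoms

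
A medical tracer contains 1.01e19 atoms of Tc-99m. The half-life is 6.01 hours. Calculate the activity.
A = λN = 1.165e18 decays/hour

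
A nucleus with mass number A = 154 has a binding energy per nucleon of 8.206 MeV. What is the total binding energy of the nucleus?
B.E. = 8.206 × 154 = 1264 MeV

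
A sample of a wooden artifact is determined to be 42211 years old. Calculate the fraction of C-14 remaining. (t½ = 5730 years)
N/N₀ = (1/2)^(t/t½) = 0.006059 = 0.606%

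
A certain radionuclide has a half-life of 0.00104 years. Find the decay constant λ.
λ = ln(2)/t½ = 666.5 year⁻¹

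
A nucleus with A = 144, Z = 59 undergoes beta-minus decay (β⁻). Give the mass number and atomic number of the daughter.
Daughter: A = 144, Z = 60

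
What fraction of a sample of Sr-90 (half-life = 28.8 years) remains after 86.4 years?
N/N₀ = (1/2)^(t/t½) = 0.125 = 12.5%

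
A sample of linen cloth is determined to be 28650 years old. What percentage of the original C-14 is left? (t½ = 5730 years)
N/N₀ = (1/2)^(t/t½) = 0.03125 = 3.12%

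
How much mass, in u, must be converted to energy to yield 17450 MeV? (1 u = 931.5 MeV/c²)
m = E/c² = 18.73 u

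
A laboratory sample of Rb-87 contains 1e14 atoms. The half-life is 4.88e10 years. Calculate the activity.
A = λN = 1420 decays/year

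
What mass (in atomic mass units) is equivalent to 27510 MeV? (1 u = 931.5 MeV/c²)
m = E/c² = 29.53 u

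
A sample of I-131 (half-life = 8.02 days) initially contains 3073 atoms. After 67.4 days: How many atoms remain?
N = N₀(1/2)^(t/t½) = 9.072 atoms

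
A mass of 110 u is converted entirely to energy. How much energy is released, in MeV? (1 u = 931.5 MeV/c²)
E = mc² = 1.025e5 MeV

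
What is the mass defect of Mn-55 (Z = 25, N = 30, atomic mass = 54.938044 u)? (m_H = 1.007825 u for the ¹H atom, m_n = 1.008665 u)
Δm = Z·m_H + N·m_n − M = 0.5175 u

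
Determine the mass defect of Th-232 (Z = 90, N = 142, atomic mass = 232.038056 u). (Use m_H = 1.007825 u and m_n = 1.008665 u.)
Δm = Z·m_H + N·m_n − M = 1.897 u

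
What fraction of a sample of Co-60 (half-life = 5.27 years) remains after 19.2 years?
N/N₀ = (1/2)^(t/t½) = 0.08003 = 8%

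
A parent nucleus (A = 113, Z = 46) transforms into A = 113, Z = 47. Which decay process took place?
ΔA = 0, ΔZ = +1 ⇒ beta-minus decay (β⁻)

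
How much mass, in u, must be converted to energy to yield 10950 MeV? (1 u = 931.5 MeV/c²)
m = E/c² = 11.76 u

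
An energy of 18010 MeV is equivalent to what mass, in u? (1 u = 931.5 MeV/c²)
m = E/c² = 19.33 u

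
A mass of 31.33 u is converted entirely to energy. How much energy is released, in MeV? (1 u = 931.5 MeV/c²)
E = mc² = 29180 MeV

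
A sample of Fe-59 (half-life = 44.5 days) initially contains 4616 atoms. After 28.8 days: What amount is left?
N = N₀(1/2)^(t/t½) = 2947 atoms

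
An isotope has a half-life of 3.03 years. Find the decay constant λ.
λ = ln(2)/t½ = 0.2288 year⁻¹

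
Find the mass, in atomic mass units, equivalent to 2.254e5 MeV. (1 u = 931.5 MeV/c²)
m = E/c² = 242 u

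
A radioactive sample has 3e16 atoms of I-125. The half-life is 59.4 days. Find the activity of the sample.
A = λN = 3.501e14 decays/day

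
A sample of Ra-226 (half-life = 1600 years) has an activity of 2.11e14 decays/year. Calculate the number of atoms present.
N = A/λ = 4.871e17 atoms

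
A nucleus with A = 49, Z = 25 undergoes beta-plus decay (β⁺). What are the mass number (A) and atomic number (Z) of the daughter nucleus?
Daughter: A = 49, Z = 24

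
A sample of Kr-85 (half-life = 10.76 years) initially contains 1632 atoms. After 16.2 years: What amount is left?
N = N₀(1/2)^(t/t½) = 574.8 atoms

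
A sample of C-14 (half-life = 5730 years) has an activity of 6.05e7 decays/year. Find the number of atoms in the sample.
N = A/λ = 5.001e11 atoms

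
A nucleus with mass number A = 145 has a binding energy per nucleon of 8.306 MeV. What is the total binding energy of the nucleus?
B.E. = 8.306 × 145 = 1204 MeV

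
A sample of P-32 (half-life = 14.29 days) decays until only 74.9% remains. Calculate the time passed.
t = t½ × log₂(N₀/N) = 5.958 days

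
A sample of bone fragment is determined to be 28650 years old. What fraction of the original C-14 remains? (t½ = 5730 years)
N/N₀ = (1/2)^(t/t½) = 0.03125 = 3.12%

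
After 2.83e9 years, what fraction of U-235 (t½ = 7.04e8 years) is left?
N/N₀ = (1/2)^(t/t½) = 0.06164 = 6.16%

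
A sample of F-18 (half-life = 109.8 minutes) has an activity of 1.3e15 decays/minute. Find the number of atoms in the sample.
N = A/λ = 2.059e17 atoms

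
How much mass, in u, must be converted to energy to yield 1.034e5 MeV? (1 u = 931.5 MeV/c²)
m = E/c² = 111 u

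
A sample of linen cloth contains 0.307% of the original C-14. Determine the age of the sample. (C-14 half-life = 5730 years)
Age = t½ × log₂(1/ratio) = 47830 years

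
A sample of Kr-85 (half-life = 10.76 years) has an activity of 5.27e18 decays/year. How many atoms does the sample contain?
N = A/λ = 8.181e19 atoms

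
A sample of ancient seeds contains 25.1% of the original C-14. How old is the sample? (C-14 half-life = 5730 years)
Age = t½ × log₂(1/ratio) = 11430 years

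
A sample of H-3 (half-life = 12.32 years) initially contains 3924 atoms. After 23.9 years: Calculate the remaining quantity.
N = N₀(1/2)^(t/t½) = 1023 atoms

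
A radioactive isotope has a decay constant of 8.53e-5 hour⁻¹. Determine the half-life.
t½ = ln(2)/λ = 8126 hours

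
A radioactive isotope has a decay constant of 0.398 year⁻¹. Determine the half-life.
t½ = ln(2)/λ = 1.742 years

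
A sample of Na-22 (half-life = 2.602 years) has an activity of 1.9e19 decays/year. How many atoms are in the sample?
N = A/λ = 7.132e19 atoms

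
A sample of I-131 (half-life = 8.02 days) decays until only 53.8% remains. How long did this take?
t = t½ × log₂(N₀/N) = 7.172 days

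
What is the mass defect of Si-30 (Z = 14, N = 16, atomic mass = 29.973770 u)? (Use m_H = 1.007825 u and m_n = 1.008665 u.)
Δm = Z·m_H + N·m_n − M = 0.2744 u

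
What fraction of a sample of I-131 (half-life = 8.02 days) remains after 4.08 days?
N/N₀ = (1/2)^(t/t½) = 0.7028 = 70.3%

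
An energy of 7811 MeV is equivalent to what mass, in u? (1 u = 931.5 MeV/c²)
m = E/c² = 8.385 u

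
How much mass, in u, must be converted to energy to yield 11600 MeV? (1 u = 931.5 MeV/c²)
m = E/c² = 12.45 u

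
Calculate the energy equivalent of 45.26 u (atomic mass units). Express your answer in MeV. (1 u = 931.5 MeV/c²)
E = mc² = 42160 MeV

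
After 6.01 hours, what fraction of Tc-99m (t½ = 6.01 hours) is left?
N/N₀ = (1/2)^(t/t½) = 0.5 = 50%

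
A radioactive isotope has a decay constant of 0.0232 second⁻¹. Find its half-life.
t½ = ln(2)/λ = 29.88 seconds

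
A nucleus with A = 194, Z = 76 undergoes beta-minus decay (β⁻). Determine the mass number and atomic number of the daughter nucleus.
Daughter: A = 194, Z = 77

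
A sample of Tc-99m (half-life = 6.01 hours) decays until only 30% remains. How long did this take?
t = t½ × log₂(N₀/N) = 10.44 hours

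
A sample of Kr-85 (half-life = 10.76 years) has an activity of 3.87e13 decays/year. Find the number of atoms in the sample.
N = A/λ = 6.008e14 atoms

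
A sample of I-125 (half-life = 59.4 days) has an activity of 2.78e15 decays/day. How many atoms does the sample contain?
N = A/λ = 2.382e17 atoms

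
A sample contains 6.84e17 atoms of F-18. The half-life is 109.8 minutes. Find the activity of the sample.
A = λN = 4.318e15 decays/minute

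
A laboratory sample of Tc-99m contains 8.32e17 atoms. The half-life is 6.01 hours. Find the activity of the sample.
A = λN = 9.596e16 decays/hour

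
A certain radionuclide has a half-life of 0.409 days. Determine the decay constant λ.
λ = ln(2)/t½ = 1.695 day⁻¹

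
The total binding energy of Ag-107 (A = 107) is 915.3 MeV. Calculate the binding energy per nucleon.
B.E./A = 915.3/107 = 8.554 MeV/nucleon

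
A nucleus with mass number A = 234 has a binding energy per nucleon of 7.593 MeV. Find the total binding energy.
B.E. = 7.593 × 234 = 1777 MeV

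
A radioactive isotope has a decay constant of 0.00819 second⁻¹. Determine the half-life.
t½ = ln(2)/λ = 84.63 seconds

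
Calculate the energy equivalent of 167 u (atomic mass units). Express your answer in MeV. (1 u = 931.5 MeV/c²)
E = mc² = 1.556e5 MeV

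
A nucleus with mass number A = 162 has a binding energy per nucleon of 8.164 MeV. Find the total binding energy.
B.E. = 8.164 × 162 = 1323 MeV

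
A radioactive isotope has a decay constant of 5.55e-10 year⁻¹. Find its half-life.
t½ = ln(2)/λ = 1.249e9 years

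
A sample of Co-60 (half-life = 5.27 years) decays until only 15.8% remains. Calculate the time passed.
t = t½ × log₂(N₀/N) = 14.03 years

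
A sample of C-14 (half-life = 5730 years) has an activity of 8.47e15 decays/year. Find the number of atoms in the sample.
N = A/λ = 7.002e19 atoms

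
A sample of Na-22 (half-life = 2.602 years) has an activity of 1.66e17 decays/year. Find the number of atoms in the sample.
N = A/λ = 6.231e17 atoms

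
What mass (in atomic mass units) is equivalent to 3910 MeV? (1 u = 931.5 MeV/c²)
m = E/c² = 4.198 u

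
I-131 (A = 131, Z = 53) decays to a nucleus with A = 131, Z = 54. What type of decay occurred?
ΔA = 0, ΔZ = +1 ⇒ beta-minus decay (β⁻)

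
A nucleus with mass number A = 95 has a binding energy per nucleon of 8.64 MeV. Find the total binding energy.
B.E. = 8.64 × 95 = 820.8 MeV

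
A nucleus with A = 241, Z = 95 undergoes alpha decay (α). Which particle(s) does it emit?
α particle = ⁴₂He (2 protons + 2 neutrons)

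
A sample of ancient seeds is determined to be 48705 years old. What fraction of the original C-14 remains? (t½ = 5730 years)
N/N₀ = (1/2)^(t/t½) = 0.002762 = 0.276%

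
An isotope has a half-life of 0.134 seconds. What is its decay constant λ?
λ = ln(2)/t½ = 5.173 second⁻¹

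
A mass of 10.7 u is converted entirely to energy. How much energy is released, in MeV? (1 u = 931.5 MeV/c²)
E = mc² = 9967 MeV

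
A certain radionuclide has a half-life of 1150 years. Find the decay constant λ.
λ = ln(2)/t½ = 6.027e-4 year⁻¹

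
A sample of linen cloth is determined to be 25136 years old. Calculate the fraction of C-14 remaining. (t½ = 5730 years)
N/N₀ = (1/2)^(t/t½) = 0.0478 = 4.78%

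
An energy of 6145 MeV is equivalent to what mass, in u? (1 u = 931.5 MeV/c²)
m = E/c² = 6.597 u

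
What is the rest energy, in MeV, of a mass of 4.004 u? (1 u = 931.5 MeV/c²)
E = mc² = 3730 MeV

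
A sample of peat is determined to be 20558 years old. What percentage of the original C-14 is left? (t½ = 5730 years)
N/N₀ = (1/2)^(t/t½) = 0.08317 = 8.32%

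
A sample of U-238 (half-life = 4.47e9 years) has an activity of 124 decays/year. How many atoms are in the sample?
N = A/λ = 7.997e11 atoms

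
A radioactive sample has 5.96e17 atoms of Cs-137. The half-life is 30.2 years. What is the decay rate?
A = λN = 1.368e16 decays/year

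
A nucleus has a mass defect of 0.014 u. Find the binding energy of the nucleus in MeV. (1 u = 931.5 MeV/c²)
B.E. = Δm × 931.5 = 13.04 MeV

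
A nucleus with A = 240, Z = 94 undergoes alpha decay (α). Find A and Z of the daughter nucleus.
Daughter: A = 236, Z = 92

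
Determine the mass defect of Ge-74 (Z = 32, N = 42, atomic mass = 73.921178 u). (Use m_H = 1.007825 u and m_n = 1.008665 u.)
Δm = Z·m_H + N·m_n − M = 0.6932 u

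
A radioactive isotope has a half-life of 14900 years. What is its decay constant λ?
λ = ln(2)/t½ = 4.652e-5 year⁻¹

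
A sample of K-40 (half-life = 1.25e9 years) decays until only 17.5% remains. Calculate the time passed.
t = t½ × log₂(N₀/N) = 3.143e9 years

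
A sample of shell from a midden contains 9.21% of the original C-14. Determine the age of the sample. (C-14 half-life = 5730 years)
Age = t½ × log₂(1/ratio) = 19710 years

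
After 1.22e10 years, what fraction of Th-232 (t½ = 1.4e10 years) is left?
N/N₀ = (1/2)^(t/t½) = 0.5466 = 54.7%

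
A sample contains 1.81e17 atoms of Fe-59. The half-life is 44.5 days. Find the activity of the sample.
A = λN = 2.819e15 decays/day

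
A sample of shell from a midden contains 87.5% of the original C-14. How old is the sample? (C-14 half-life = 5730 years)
Age = t½ × log₂(1/ratio) = 1104 years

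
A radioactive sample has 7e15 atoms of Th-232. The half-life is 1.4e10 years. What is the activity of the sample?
A = λN = 3.466e5 decays/year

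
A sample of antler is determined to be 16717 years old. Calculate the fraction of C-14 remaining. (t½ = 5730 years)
N/N₀ = (1/2)^(t/t½) = 0.1324 = 13.2%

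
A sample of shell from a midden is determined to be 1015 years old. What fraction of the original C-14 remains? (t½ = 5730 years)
N/N₀ = (1/2)^(t/t½) = 0.8845 = 88.4%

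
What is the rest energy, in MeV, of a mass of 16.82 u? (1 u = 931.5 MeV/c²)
E = mc² = 15670 MeV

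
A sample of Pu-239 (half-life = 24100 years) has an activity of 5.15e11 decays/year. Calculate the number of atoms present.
N = A/λ = 1.791e16 atoms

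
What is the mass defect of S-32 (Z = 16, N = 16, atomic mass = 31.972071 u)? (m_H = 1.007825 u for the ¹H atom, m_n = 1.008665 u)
Δm = Z·m_H + N·m_n − M = 0.2918 u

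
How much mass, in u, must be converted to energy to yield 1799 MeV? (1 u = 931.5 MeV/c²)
m = E/c² = 1.931 u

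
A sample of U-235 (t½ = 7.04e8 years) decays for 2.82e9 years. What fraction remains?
N/N₀ = (1/2)^(t/t½) = 0.06225 = 6.23%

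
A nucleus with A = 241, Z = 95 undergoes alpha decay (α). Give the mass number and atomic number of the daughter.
Daughter: A = 237, Z = 93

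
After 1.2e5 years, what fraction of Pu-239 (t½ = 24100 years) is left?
N/N₀ = (1/2)^(t/t½) = 0.0317 = 3.17%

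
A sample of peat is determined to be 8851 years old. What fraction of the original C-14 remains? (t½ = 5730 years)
N/N₀ = (1/2)^(t/t½) = 0.3428 = 34.3%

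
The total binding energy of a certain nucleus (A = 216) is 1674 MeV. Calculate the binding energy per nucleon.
B.E./A = 1674/216 = 7.75 MeV/nucleon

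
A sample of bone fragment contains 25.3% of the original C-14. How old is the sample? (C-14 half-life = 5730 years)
Age = t½ × log₂(1/ratio) = 11360 years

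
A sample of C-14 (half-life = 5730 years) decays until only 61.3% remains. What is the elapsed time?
t = t½ × log₂(N₀/N) = 4046 years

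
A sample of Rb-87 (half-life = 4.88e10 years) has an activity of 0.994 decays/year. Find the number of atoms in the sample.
N = A/λ = 6.998e10 atoms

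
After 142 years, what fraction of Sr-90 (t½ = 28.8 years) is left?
N/N₀ = (1/2)^(t/t½) = 0.03279 = 3.28%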